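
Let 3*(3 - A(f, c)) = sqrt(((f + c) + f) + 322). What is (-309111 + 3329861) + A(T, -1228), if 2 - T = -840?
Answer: 3020753 - sqrt(778)/3 ≈ 3.0207e+6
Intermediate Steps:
T = 842 (T = 2 - 1*(-840) = 2 + 840 = 842)
A(f, c) = 3 - sqrt(322 + c + 2*f)/3 (A(f, c) = 3 - sqrt(((f + c) + f) + 322)/3 = 3 - sqrt(((c + f) + f) + 322)/3 = 3 - sqrt((c + 2*f) + 322)/3 = 3 - sqrt(322 + c + 2*f)/3)
(-309111 + 3329861) + A(T, -1228) = (-309111 + 3329861) + (3 - sqrt(322 - 1228 + 2*842)/3) = 3020750 + (3 - sqrt(322 - 1228 + 1684)/3) = 3020750 + (3 - sqrt(778)/3) = 3020753 - sqrt(778)/3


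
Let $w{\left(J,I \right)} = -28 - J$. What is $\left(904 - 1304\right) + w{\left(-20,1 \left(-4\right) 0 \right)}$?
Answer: $-408$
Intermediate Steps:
$\left(904 - 1304\right) + w{\left(-20,1 \left(-4\right) 0 \right)} = \left(904 - 1304\right) - 8 = -400 + \left(-28 + 20\right) = -400 - 8 = -408$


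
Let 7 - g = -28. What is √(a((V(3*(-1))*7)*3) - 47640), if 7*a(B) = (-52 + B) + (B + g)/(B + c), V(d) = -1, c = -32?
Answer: I*√6558657833/371 ≈ 218.29*I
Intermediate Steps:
g = 35 (g = 7 - 1*(-28) = 7 + 28 = 35)
a(B) = -52/7 + B/7 + (35 + B)/(7*(-32 + B)) (a(B) = ((-52 + B) + (B + 35)/(B - 32))/7 = ((-52 + B) + (35 + B)/(-32 + B))/7 = (-52 + B + (35 + B)/(-32 + B))/7 = -52/7 + B/7 + (35 + B)/(7*(-32 + B)))
√(a((V(3*(-1))*7)*3) - 47640) = √((1699 + (-1*7*3)² - 83*(-1*7)*3)/(7*(-32 - 1*7*3)) - 47640) = √((1699 + (-7*3)² - (-581)*3)/(7*(-32 - 7*3)) - 47640) = √((1699 + (-21)² - 83*(-21))/(7*(-32 - 21)) - 47640) = √((⅐)*(1699 + 441 + 1743)/(-53) - 47640) = √((⅐)*(-1/53)*3883 - 47640) = √(-3883/371 - 47640) = √(-17678323/371) = I*√6558657833/371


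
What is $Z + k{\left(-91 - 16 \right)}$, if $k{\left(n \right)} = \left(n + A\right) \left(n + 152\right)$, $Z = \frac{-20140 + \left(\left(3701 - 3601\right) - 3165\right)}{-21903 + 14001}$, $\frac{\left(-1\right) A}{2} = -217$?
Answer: $\frac{38767045}{2634} \approx 14718.0$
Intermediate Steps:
$A = 434$ ($A = \left(-2\right) \left(-217\right) = 434$)
$Z = \frac{7735}{2634}$ ($Z = \frac{-20140 + \left(100 - 3165\right)}{-7902} = \left(-20140 - 3065\right) \left(- \frac{1}{7902}\right) = \left(-23205\right) \left(- \frac{1}{7902}\right) = \frac{7735}{2634} \approx 2.9366$)
$k{\left(n \right)} = \left(152 + n\right) \left(434 + n\right)$ ($k{\left(n \right)} = \left(n + 434\right) \left(n + 152\right) = \left(434 + n\right) \left(152 + n\right) = \left(152 + n\right) \left(434 + n\right)$)
$Z + k{\left(-91 - 16 \right)} = \frac{7735}{2634} + \left(65968 + \left(-91 - 16\right)^{2} + 586 \left(-91 - 16\right)\right) = \frac{7735}{2634} + \left(65968 + \left(-107\right)^{2} + 586 \left(-107\right)\right) = \frac{7735}{2634} + \left(65968 + 11449 - 62702\right) = \frac{7735}{2634} + 14715 = \frac{38767045}{2634}$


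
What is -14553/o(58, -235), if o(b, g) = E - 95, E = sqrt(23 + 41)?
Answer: 4851/29 ≈ 167.28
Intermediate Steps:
E = 8 (E = sqrt(64) = 8)
o(b, g) = -87 (o(b, g) = 8 - 95 = -87)
-14553/o(58, -235) = -14553/(-87) = -14553*(-1/87) = 4851/29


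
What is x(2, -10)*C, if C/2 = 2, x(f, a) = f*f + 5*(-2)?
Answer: -24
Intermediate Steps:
x(f, a) = -10 + f² (x(f, a) = f² - 10 = -10 + f²)
C = 4 (C = 2*2 = 4)
x(2, -10)*C = (-10 + 2²)*4 = (-10 + 4)*4 = -6*4 = -24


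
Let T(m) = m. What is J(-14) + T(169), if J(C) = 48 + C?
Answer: 203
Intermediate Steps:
J(-14) + T(169) = (48 - 14) + 169 = 34 + 169 = 203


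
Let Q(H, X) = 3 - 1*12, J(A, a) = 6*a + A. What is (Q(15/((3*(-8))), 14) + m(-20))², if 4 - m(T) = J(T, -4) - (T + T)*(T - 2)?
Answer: 844561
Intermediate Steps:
J(A, a) = A + 6*a
m(T) = 28 - T + 2*T*(-2 + T) (m(T) = 4 - ((T + 6*(-4)) - (T + T)*(T - 2)) = 4 - ((T - 24) - 2*T*(-2 + T)) = 4 - ((-24 + T) - 2*T*(-2 + T)) = 4 - (-24 + T - 2*T*(-2 + T)) = 4 + (24 - T + 2*T*(-2 + T)) = 28 - T + 2*T*(-2 + T))
Q(H, X) = -9 (Q(H, X) = 3 - 12 = -9)
(Q(15/((3*(-8))), 14) + m(-20))² = (-9 + (28 - 5*(-20) + 2*(-20)²))² = (-9 + (28 + 100 + 2*400))² = (-9 + (28 + 100 + 800))² = (-9 + 928)² = 919² = 844561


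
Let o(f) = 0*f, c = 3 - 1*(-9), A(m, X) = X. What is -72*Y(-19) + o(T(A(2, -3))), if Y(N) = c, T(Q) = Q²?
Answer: -864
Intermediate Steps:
c = 12 (c = 3 + 9 = 12)
Y(N) = 12
o(f) = 0
-72*Y(-19) + o(T(A(2, -3))) = -72*12 + 0 = -864 + 0 = -864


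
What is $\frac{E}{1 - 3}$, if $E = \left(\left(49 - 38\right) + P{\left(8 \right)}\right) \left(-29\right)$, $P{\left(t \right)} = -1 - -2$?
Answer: $174$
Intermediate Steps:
$P{\left(t \right)} = 1$ ($P{\left(t \right)} = -1 + 2 = 1$)
$E = -348$ ($E = \left(\left(49 - 38\right) + 1\right) \left(-29\right) = \left(11 + 1\right) \left(-29\right) = 12 \left(-29\right) = -348$)
$\frac{E}{1 - 3} = - \frac{348}{1 - 3} = - \frac{348}{-2} = \left(-348\right) \left(- \frac{1}{2}\right) = 174$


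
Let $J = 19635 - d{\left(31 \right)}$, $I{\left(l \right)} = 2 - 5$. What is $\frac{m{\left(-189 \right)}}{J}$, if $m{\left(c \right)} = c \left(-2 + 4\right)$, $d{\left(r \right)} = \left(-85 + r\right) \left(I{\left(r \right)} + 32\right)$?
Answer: $- \frac{126}{7067} \approx -0.017829$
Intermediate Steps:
$I{\left(l \right)} = -3$ ($I{\left(l \right)} = 2 - 5 = -3$)
$d{\left(r \right)} = -2465 + 29 r$ ($d{\left(r \right)} = \left(-85 + r\right) \left(-3 + 32\right) = \left(-85 + r\right) 29 = -2465 + 29 r$)
$m{\left(c \right)} = 2 c$ ($m{\left(c \right)} = c 2 = 2 c$)
$J = 21201$ ($J = 19635 - \left(-2465 + 29 \cdot 31\right) = 19635 - \left(-2465 + 899\right) = 19635 - -1566 = 19635 + 1566 = 21201$)
$\frac{m{\left(-189 \right)}}{J} = \frac{2 \left(-189\right)}{21201} = \left(-378\right) \frac{1}{21201} = - \frac{126}{7067}$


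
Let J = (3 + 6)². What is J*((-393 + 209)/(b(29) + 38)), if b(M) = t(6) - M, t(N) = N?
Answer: -4968/5 ≈ -993.60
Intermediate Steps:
J = 81 (J = 9² = 81)
b(M) = 6 - M
J*((-393 + 209)/(b(29) + 38)) = 81*((-393 + 209)/((6 - 1*29) + 38)) = 81*(-184/((6 - 29) + 38)) = 81*(-184/(-23 + 38)) = 81*(-184/15) = -4968/5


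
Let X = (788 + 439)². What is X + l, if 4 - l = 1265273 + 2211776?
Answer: -1971516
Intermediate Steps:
X = 1505529 (X = 1227² = 1505529)
l = -3477045 (l = 4 - (1265273 + 2211776) = 4 - 1*3477049 = 4 - 3477049 = -3477045)
X + l = 1505529 - 3477045 = -1971516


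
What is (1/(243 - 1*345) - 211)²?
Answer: 463239529/10404 ≈ 44525.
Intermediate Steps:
(1/(243 - 1*345) - 211)² = (1/(243 - 345) - 211)² = (1/(-102) - 211)² = (-1/102 - 211)² = (-21523/102)² = 463239529/10404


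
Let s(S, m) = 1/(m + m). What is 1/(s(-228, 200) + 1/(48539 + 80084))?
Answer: 51449200/129023 ≈ 398.76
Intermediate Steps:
s(S, m) = 1/(2*m)
1/(s(-228, 200) + 1/(48539 + 80084)) = 1/((1/2)/200 + 1/(48539 + 80084)) = 1/((1/2)*(1/200) + 1/128623) = 1/(1/400 + 1/128623) = 1/(129023/51449200) = 51449200/129023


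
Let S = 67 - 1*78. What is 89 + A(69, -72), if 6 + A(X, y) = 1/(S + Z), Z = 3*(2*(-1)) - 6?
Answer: 1908/23 ≈ 82.957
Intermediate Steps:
Z = -12 (Z = 3*(-2) - 6 = -6 - 6 = -12)
S = -11 (S = 67 - 78 = -11)
A(X, y) = -139/23 (A(X, y) = -6 + 1/(-11 - 12) = -6 + 1/(-23) = -6 - 1/23 = -139/23)
89 + A(69, -72) = 89 - 139/23 = 1908/23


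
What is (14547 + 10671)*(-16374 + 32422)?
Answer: 404698464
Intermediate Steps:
(14547 + 10671)*(-16374 + 32422) = 25218*16048 = 404698464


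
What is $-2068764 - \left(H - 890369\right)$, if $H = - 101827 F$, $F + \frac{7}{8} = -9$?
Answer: $- \frac{17471493}{8} \approx -2.1839 \cdot 10^{6}$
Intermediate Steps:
$F = - \frac{79}{8}$ ($F = - \frac{7}{8} - 9 = - \frac{79}{8} \approx -9.875$)
$H = \frac{8044333}{8}$ ($H = \left(-101827\right) \left(- \frac{79}{8}\right) = \frac{8044333}{8} \approx 1.0055 \cdot 10^{6}$)
$-2068764 - \left(H - 890369\right) = -2068764 - \left(\frac{8044333}{8} - 890369\right) = -2068764 - \frac{921381}{8} = - \frac{17471493}{8}$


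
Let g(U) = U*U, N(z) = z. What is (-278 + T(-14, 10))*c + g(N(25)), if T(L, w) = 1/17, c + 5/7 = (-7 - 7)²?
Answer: -912100/17 ≈ -53653.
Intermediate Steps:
c = 1367/7 (c = -5/7 + (-7 - 7)² = -5/7 + (-14)² = -5/7 + 196 = 1367/7 ≈ 195.29)
T(L, w) = 1/17
g(U) = U²
(-278 + T(-14, 10))*c + g(N(25)) = (-278 + 1/17)*(1367/7) + 25² = -4725/17*1367/7 + 625 = -922725/17 + 625 = -912100/17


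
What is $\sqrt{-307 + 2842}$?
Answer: $13 \sqrt{15} \approx 50.349$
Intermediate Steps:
$\sqrt{-307 + 2842} = \sqrt{2535} = 13 \sqrt{15}$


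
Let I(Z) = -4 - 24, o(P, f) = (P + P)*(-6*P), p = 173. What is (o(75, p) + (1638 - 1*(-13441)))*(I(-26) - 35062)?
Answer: 1839452890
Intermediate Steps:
o(P, f) = -12*P**2 (o(P, f) = (2*P)*(-6*P) = -12*P**2)
I(Z) = -28
(o(75, p) + (1638 - 1*(-13441)))*(I(-26) - 35062) = (-12*75**2 + (1638 - 1*(-13441)))*(-28 - 35062) = (-12*5625 + (1638 + 13441))*(-35090) = (-67500 + 15079)*(-35090) = -52421*(-35090) = 1839452890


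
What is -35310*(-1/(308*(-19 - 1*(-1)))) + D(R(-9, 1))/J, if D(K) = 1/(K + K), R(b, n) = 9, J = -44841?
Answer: -71969819/11299932 ≈ -6.3690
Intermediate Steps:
D(K) = 1/(2*K)
-35310*(-1/(308*(-19 - 1*(-1)))) + D(R(-9, 1))/J = -35310*(-1/(308*(-19 - 1*(-1)))) + ((1/2)/9)/(-44841) = -35310*(-1/(308*(-19 + 1))) + ((1/2)*(1/9))*(-1/44841) = -35310/((-308*(-18))) + (1/18)*(-1/44841) = -35310/5544 - 1/807138 = -35310*1/5544 - 1/807138 = -535/84 - 1/807138 = -71969819/11299932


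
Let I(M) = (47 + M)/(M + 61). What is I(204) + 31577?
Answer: 8368156/265 ≈ 31578.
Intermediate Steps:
I(M) = (47 + M)/(61 + M)
I(204) + 31577 = (47 + 204)/(61 + 204) + 31577 = 251/265 + 31577 = 8368156/265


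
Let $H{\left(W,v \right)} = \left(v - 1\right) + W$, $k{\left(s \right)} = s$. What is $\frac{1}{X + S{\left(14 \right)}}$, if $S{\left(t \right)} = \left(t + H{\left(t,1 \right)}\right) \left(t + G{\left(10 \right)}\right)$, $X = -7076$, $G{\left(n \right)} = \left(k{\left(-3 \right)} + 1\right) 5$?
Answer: $- \frac{1}{6964} \approx -0.0001436$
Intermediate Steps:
$H{\left(W,v \right)} = -1 + W + v$ ($H{\left(W,v \right)} = \left(-1 + v\right) + W = -1 + W + v$)
$G{\left(n \right)} = -10$ ($G{\left(n \right)} = \left(-3 + 1\right) 5 = \left(-2\right) 5 = -10$)
$S{\left(t \right)} = 2 t \left(-10 + t\right)$ ($S{\left(t \right)} = \left(t + \left(-1 + t + 1\right)\right) \left(t - 10\right) = \left(t + t\right) \left(-10 + t\right) = 2 t \left(-10 + t\right)$)
$\frac{1}{X + S{\left(14 \right)}} = \frac{1}{-7076 + 2 \cdot 14 \left(-10 + 14\right)} = \frac{1}{-7076 + 2 \cdot 14 \cdot 4} = \frac{1}{-7076 + 112} = \frac{1}{-6964} = - \frac{1}{6964}$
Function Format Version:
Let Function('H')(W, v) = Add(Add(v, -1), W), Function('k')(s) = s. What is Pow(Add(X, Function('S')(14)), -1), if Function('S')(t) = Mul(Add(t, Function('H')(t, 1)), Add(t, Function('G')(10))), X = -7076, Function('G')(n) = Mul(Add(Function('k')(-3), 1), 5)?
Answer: Rational(-1, 6964) ≈ -0.00014360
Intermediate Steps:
Function('H')(W, v) = Add(-1, W, v) (Function('H')(W, v) = Add(Add(-1, v), W) = Add(-1, W, v))
Function('G')(n) = -10 (Function('G')(n) = Mul(Add(-3, 1), 5) = Mul(-2, 5) = -10)
Function('S')(t) = Mul(2, t, Add(-10, t)) (Function('S')(t) = Mul(Add(t, Add(-1, t, 1)), Add(t, -10)) = Mul(Add(t, t), Add(-10, t)) = Mul(Mul(2, t), Add(-10, t)) = Mul(2, t, Add(-10, t)))
Pow(Add(X, Function('S')(14)), -1) = Pow(Add(-7076, Mul(2, 14, Add(-10, 14))), -1) = Pow(Add(-7076, Mul(2, 14, 4)), -1) = Pow(Add(-7076, 112), -1) = Pow(-6964, -1) = Rational(-1, 6964)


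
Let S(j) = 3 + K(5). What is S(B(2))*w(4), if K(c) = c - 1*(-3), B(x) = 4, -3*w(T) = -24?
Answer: 88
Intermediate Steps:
w(T) = 8 (w(T) = -1/3*(-24) = 8)
K(c) = 3 + c (K(c) = c + 3 = 3 + c)
S(j) = 11 (S(j) = 3 + (3 + 5) = 3 + 8 = 11)
S(B(2))*w(4) = 11*8 = 88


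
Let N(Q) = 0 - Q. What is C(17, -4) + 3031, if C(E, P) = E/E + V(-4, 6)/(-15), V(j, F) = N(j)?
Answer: 45476/15 ≈ 3031.7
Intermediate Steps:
N(Q) = -Q
V(j, F) = -j
C(E, P) = 11/15 (C(E, P) = E/E - 1*(-4)/(-15) = 1 + 4*(-1/15) = 1 - 4/15 = 11/15)
C(17, -4) + 3031 = 11/15 + 3031 = 45476/15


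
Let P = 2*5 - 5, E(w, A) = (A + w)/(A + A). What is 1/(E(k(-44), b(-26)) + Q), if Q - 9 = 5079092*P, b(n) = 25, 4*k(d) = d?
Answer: 25/634886732 ≈ 3.9377e-8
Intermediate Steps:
k(d) = d/4
E(w, A) = (A + w)/(2*A) (E(w, A) = (A + w)/((2*A)) = (A + w)*(1/(2*A)) = (A + w)/(2*A))
P = 5 (P = 10 - 5 = 5)
Q = 25395469 (Q = 9 + 5079092*5 = 9 + 25395460 = 25395469)
1/(E(k(-44), b(-26)) + Q) = 1/((½)*(25 + (¼)*(-44))/25 + 25395469) = 1/((½)*(1/25)*(25 - 11) + 25395469) = 1/((½)*(1/25)*14 + 25395469) = 1/(7/25 + 25395469) = 1/(634886732/25) = 25/634886732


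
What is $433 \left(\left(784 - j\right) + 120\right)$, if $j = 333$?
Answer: $247243$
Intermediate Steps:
$433 \left(\left(784 - j\right) + 120\right) = 433 \left(\left(784 - 333\right) + 120\right) = 433 \left(451 + 120\right) = 433 \cdot 571 = 247243$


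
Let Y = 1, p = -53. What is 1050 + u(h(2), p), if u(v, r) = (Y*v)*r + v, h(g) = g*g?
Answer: 842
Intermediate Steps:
h(g) = g²
u(v, r) = v + r*v (u(v, r) = (1*v)*r + v = v*r + v = r*v + v = v + r*v)
1050 + u(h(2), p) = 1050 + 2²*(1 - 53) = 1050 + 4*(-52) = 1050 - 208 = 842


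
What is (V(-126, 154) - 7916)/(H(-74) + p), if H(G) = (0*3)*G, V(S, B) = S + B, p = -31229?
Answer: 464/1837 ≈ 0.25259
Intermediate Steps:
V(S, B) = B + S
H(G) = 0 (H(G) = 0*G = 0)
(V(-126, 154) - 7916)/(H(-74) + p) = ((154 - 126) - 7916)/(0 - 31229) = (28 - 7916)/(-31229) = -7888*(-1/31229) = 464/1837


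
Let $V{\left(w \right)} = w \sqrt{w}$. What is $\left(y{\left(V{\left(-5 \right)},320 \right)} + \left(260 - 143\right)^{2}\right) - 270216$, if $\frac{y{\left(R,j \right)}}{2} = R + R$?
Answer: $-256527 - 20 i \sqrt{5} \approx -2.5653 \cdot 10^{5} - 44.721 i$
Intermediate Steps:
$V{\left(w \right)} = w^{\frac{3}{2}}$
$y{\left(R,j \right)} = 4 R$ ($y{\left(R,j \right)} = 2 \left(R + R\right) = 2 \cdot 2 R = 4 R$)
$\left(y{\left(V{\left(-5 \right)},320 \right)} + \left(260 - 143\right)^{2}\right) - 270216 = \left(4 \left(-5\right)^{\frac{3}{2}} + \left(260 - 143\right)^{2}\right) - 270216 = \left(4 \left(- 5 i \sqrt{5}\right) + 117^{2}\right) - 270216 = \left(- 20 i \sqrt{5} + 13689\right) - 270216 = \left(13689 - 20 i \sqrt{5}\right) - 270216 = -256527 - 20 i \sqrt{5}$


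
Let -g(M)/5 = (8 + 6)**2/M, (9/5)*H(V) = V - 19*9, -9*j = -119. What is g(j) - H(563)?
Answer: -44660/153 ≈ -291.90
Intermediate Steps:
j = 119/9 (j = -1/9*(-119) = 119/9 ≈ 13.222)
H(V) = -95 + 5*V/9 (H(V) = 5*(V - 19*9)/9 = 5*(V - 171)/9 = 5*(-171 + V)/9 = -95 + 5*V/9)
g(M) = -980/M (g(M) = -5*(8 + 6)**2/M = -5*14**2/M = -980/M)
g(j) - H(563) = -980/119/9 - (-95 + (5/9)*563) = -980*9/119 - (-95 + 2815/9) = -1260/17 - 1*1960/9 = -1260/17 - 1960/9 = -44660/153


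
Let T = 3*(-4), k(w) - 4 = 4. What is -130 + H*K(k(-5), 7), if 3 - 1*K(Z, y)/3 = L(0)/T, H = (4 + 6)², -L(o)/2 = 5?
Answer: 520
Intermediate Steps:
L(o) = -10 (L(o) = -2*5 = -10)
k(w) = 8 (k(w) = 4 + 4 = 8)
H = 100 (H = 10² = 100)
T = -12
K(Z, y) = 13/2 (K(Z, y) = 9 - (-30)/(-12) = 9 - (-30)*(-1)/12 = 9 - 3*⅚ = 9 - 5/2 = 13/2)
-130 + H*K(k(-5), 7) = -130 + 100*(13/2) = -130 + 650 = 520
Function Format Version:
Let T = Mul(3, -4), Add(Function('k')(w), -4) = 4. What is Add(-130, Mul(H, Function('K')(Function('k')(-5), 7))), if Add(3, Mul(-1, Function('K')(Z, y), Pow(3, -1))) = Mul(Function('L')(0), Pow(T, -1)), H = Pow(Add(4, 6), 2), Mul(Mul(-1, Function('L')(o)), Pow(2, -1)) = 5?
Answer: 520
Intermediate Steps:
Function('L')(o) = -10 (Function('L')(o) = Mul(-2, 5) = -10)
Function('k')(w) = 8 (Function('k')(w) = Add(4, 4) = 8)
H = 100 (H = Pow(10, 2) = 100)
T = -12
Function('K')(Z, y) = Rational(13, 2) (Function('K')(Z, y) = Add(9, Mul(-3, Mul(-10, Pow(-12, -1)))) = Add(9, Mul(-3, Mul(-10, Rational(-1, 12)))) = Add(9, Mul(-3, Rational(5, 6))) = Add(9, Rational(-5, 2)) = Rational(13, 2))
Add(-130, Mul(H, Function('K')(Function('k')(-5), 7))) = Add(-130, Mul(100, Rational(13, 2))) = Add(-130, 650) = 520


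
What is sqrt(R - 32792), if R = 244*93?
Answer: 10*I*sqrt(101) ≈ 100.5*I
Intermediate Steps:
R = 22692
sqrt(R - 32792) = sqrt(22692 - 32792) = sqrt(-10100) = 10*I*sqrt(101)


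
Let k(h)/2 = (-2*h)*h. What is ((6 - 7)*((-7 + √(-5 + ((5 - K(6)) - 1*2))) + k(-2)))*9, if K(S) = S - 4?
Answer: 207 - 18*I ≈ 207.0 - 18.0*I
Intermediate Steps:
K(S) = -4 + S
k(h) = -4*h² (k(h) = 2*((-2*h)*h) = 2*(-2*h²) = -4*h²)
((6 - 7)*((-7 + √(-5 + ((5 - K(6)) - 1*2))) + k(-2)))*9 = ((6 - 7)*((-7 + √(-5 + ((5 - (-4 + 6)) - 1*2))) - 4*(-2)²))*9 = -((-7 + √(-5 + ((5 - 1*2) - 2))) - 4*4)*9 = -((-7 + √(-5 + ((5 - 2) - 2))) - 16)*9 = -((-7 + √(-5 + (3 - 2))) - 16)*9 = -((-7 + √(-5 + 1)) - 16)*9 = -((-7 + √(-4)) - 16)*9 = -((-7 + 2*I) - 16)*9 = -(-23 + 2*I)*9 = (23 - 2*I)*9 = 207 - 18*I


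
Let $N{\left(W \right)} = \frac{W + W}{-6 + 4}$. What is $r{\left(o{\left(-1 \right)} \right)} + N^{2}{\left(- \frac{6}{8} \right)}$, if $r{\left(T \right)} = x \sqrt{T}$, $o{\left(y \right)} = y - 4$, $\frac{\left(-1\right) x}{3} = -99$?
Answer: $\frac{9}{16} + 297 i \sqrt{5} \approx 0.5625 + 664.11 i$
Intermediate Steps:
$x = 297$ ($x = \left(-3\right) \left(-99\right) = 297$)
$o{\left(y \right)} = -4 + y$ ($o{\left(y \right)} = y - 4 = -4 + y$)
$N{\left(W \right)} = - W$ ($N{\left(W \right)} = \frac{2 W}{-2} = 2 W \left(- \frac{1}{2}\right) = - W$)
$r{\left(T \right)} = 297 \sqrt{T}$
$r{\left(o{\left(-1 \right)} \right)} + N^{2}{\left(- \frac{6}{8} \right)} = 297 \sqrt{-4 - 1} + \left(- \frac{-6}{8}\right)^{2} = 297 \sqrt{-5} + \left(- \frac{-6}{8}\right)^{2} = 297 i \sqrt{5} + \left(\left(-1\right) \left(- \frac{3}{4}\right)\right)^{2} = 297 i \sqrt{5} + \left(\frac{3}{4}\right)^{2} = 297 i \sqrt{5} + \frac{9}{16} = \frac{9}{16} + 297 i \sqrt{5}$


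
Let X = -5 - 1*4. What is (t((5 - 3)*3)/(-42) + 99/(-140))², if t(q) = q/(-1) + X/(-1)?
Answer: 11881/19600 ≈ 0.60617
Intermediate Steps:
X = -9 (X = -5 - 4 = -9)
t(q) = 9 - q (t(q) = q/(-1) - 9/(-1) = q*(-1) - 9*(-1) = -q + 9 = 9 - q)
(t((5 - 3)*3)/(-42) + 99/(-140))² = ((9 - (5 - 3)*3)/(-42) + 99/(-140))² = ((9 - 2*3)*(-1/42) + 99*(-1/140))² = ((9 - 1*6)*(-1/42) - 99/140)² = ((9 - 6)*(-1/42) - 99/140)² = (3*(-1/42) - 99/140)² = (-1/14 - 99/140)² = (-109/140)² = 11881/19600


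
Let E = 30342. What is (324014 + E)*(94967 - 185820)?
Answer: -32194305668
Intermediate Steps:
(324014 + E)*(94967 - 185820) = (324014 + 30342)*(94967 - 185820) = 354356*(-90853) = -32194305668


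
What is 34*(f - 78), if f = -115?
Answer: -6562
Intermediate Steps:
34*(f - 78) = 34*(-115 - 78) = 34*(-193) = -6562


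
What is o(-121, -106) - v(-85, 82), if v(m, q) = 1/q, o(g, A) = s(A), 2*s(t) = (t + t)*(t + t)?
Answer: 1842703/82 ≈ 22472.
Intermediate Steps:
s(t) = 2*t**2 (s(t) = ((t + t)*(t + t))/2 = ((2*t)*(2*t))/2 = (4*t**2)/2 = 2*t**2)
o(g, A) = 2*A**2
o(-121, -106) - v(-85, 82) = 2*(-106)**2 - 1/82 = 2*11236 - 1*1/82 = 22472 - 1/82 = 1842703/82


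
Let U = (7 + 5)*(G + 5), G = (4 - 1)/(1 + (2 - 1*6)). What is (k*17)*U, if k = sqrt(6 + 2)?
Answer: 1632*sqrt(2) ≈ 2308.0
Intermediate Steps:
G = -1 (G = 3/(1 + (2 - 6)) = 3/(1 - 4) = 3/(-3) = 3*(-1/3) = -1)
U = 48 (U = (7 + 5)*(-1 + 5) = 12*4 = 48)
k = 2*sqrt(2) (k = sqrt(8) = 2*sqrt(2) ≈ 2.8284)
(k*17)*U = ((2*sqrt(2))*17)*48 = (34*sqrt(2))*48 = 1632*sqrt(2)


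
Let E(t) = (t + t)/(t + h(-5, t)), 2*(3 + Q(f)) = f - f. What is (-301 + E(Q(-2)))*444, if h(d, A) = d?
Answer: -133311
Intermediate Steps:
Q(f) = -3 (Q(f) = -3 + (f - f)/2 = -3 + (½)*0 = -3 + 0 = -3)
E(t) = 2*t/(-5 + t) (E(t) = (t + t)/(t - 5) = (2*t)/(-5 + t) = 2*t/(-5 + t))
(-301 + E(Q(-2)))*444 = (-301 + 2*(-3)/(-5 - 3))*444 = (-301 + 2*(-3)/(-8))*444 = (-301 + 2*(-3)*(-⅛))*444 = (-301 + ¾)*444 = -1201/4*444 = -133311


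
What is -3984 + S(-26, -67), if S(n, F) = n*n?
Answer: -3308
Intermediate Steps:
S(n, F) = n²
-3984 + S(-26, -67) = -3984 + (-26)² = -3984 + 676 = -3308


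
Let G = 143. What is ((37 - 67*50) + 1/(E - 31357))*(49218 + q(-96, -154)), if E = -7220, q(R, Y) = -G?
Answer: -6272059918150/38577 ≈ -1.6259e+8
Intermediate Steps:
q(R, Y) = -143 (q(R, Y) = -1*143 = -143)
((37 - 67*50) + 1/(E - 31357))*(49218 + q(-96, -154)) = ((37 - 67*50) + 1/(-7220 - 31357))*(49218 - 143) = ((37 - 3350) + 1/(-38577))*49075 = (-3313 - 1/38577)*49075 = -127805602/38577*49075 = -6272059918150/38577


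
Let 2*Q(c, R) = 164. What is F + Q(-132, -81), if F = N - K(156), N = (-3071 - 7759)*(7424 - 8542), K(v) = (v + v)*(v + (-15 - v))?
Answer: 12112702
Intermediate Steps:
Q(c, R) = 82 (Q(c, R) = (1/2)*164 = 82)
K(v) = -30*v (K(v) = (2*v)*(-15) = -30*v)
N = 12107940 (N = -10830*(-1118) = 12107940)
F = 12112620 (F = 12107940 - (-30)*156 = 12107940 - 1*(-4680) = 12107940 + 4680 = 12112620)
F + Q(-132, -81) = 12112620 + 82 = 12112702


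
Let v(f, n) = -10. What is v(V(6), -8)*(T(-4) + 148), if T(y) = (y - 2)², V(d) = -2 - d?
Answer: -1840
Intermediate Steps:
T(y) = (-2 + y)²
v(V(6), -8)*(T(-4) + 148) = -10*((-2 - 4)² + 148) = -10*((-6)² + 148) = -10*(36 + 148) = -10*184 = -1840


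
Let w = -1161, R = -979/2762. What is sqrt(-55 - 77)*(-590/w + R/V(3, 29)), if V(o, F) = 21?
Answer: 11028187*I*sqrt(33)/11223387 ≈ 5.6447*I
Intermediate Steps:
R = -979/2762 (R = -979*1/2762 = -979/2762 ≈ -0.35445)
sqrt(-55 - 77)*(-590/w + R/V(3, 29)) = sqrt(-55 - 77)*(-590/(-1161) - 979/2762/21) = sqrt(-132)*(-590*(-1/1161) - 979/2762*1/21) = (2*I*sqrt(33))*(590/1161 - 979/58002) = (2*I*sqrt(33))*(11028187/22446774) = 11028187*I*sqrt(33)/11223387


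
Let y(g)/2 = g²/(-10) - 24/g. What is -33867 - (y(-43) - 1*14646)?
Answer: -4053248/215 ≈ -18852.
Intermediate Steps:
y(g) = -48/g - g²/5 (y(g) = 2*(g²/(-10) - 24/g) = 2*(g²*(-⅒) - 24/g) = 2*(-g²/10 - 24/g) = 2*(-24/g - g²/10) = -48/g - g²/5)
-33867 - (y(-43) - 1*14646) = -33867 - ((⅕)*(-240 - 1*(-43)³)/(-43) - 1*14646) = -33867 - ((⅕)*(-1/43)*(-240 - 1*(-79507)) - 14646) = -33867 - ((⅕)*(-1/43)*(-240 + 79507) - 14646) = -33867 - ((⅕)*(-1/43)*79267 - 14646) = -33867 - (-79267/215 - 14646) = -33867 - 1*(-3228157/215) = -33867 + 3228157/215 = -4053248/215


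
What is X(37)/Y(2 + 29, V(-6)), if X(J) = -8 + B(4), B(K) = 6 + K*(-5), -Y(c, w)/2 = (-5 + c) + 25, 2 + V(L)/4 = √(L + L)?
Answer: 11/51 ≈ 0.21569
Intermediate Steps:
V(L) = -8 + 4*√2*√L (V(L) = -8 + 4*√(L + L) = -8 + 4*√(2*L) = -8 + 4*(√2*√L) = -8 + 4*√2*√L)
Y(c, w) = -40 - 2*c (Y(c, w) = -2*((-5 + c) + 25) = -2*(20 + c) = -40 - 2*c)
B(K) = 6 - 5*K
X(J) = -22 (X(J) = -8 + (6 - 5*4) = -8 + (6 - 20) = -8 - 14 = -22)
X(37)/Y(2 + 29, V(-6)) = -22/(-40 - 2*(2 + 29)) = -22/(-40 - 2*31) = -22/(-40 - 62) = -22/(-102) = -22*(-1/102) = 11/51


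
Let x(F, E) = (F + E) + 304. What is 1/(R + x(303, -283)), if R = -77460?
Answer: -1/77136 ≈ -1.2964e-5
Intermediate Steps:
x(F, E) = 304 + E + F (x(F, E) = (E + F) + 304 = 304 + E + F)
1/(R + x(303, -283)) = 1/(-77460 + (304 - 283 + 303)) = 1/(-77460 + 324) = 1/(-77136) = -1/77136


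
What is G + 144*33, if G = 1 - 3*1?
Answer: 4750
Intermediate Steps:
G = -2 (G = 1 - 3 = -2)
G + 144*33 = -2 + 144*33 = -2 + 4752 = 4750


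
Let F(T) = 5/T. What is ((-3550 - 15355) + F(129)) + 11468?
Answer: -959368/129 ≈ -7437.0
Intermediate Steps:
((-3550 - 15355) + F(129)) + 11468 = ((-3550 - 15355) + 5/129) + 11468 = (-18905 + 5*(1/129)) + 11468 = (-18905 + 5/129) + 11468 = -2438740/129 + 11468 = -959368/129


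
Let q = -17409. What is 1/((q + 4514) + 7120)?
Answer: -1/5775 ≈ -0.00017316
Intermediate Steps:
1/((q + 4514) + 7120) = 1/((-17409 + 4514) + 7120) = 1/(-12895 + 7120) = 1/(-5775) = -1/5775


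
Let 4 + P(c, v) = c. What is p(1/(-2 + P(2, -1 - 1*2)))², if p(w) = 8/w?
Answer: 1024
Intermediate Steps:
P(c, v) = -4 + c
p(1/(-2 + P(2, -1 - 1*2)))² = (8/(1/(-2 + (-4 + 2))))² = (8/(1/(-2 - 2)))² = (8/(1/(-4)))² = (8/(-¼))² = (8*(-4))² = (-32)² = 1024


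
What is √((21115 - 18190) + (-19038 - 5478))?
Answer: 3*I*√2399 ≈ 146.94*I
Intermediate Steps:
√((21115 - 18190) + (-19038 - 5478)) = √(2925 - 24516) = √(-21591) = 3*I*√2399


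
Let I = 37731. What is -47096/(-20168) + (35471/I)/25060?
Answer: 5566476691211/2383703466060 ≈ 2.3352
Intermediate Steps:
-47096/(-20168) + (35471/I)/25060 = -47096/(-20168) + (35471/37731)/25060 = -47096*(-1/20168) + (35471*(1/37731))*(1/25060) = 5887/2521 + (35471/37731)*(1/25060) = 5887/2521 + 35471/945538860 = 5566476691211/2383703466060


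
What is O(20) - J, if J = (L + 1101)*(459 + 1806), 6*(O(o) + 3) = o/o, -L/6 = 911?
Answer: 59320333/6 ≈ 9.8867e+6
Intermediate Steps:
L = -5466 (L = -6*911 = -5466)
O(o) = -17/6 (O(o) = -3 + (o/o)/6 = -3 + (1/6)*1 = -3 + 1/6 = -17/6)
J = -9886725 (J = (-5466 + 1101)*(459 + 1806) = -4365*2265 = -9886725)
O(20) - J = -17/6 - 1*(-9886725) = -17/6 + 9886725 = 59320333/6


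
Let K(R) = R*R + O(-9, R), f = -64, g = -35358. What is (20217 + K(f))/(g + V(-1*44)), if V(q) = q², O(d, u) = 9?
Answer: -12161/16711 ≈ -0.72772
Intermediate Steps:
K(R) = 9 + R² (K(R) = R*R + 9 = R² + 9 = 9 + R²)
(20217 + K(f))/(g + V(-1*44)) = (20217 + (9 + (-64)²))/(-35358 + (-1*44)²) = (20217 + (9 + 4096))/(-35358 + (-44)²) = (20217 + 4105)/(-35358 + 1936) = 24322/(-33422) = 24322*(-1/33422) = -12161/16711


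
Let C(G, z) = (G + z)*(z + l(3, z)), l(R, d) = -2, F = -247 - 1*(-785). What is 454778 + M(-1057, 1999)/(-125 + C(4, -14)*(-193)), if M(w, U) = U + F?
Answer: 14100389353/31005 ≈ 4.5478e+5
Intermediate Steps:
F = 538 (F = -247 + 785 = 538)
M(w, U) = 538 + U (M(w, U) = U + 538 = 538 + U)
C(G, z) = (-2 + z)*(G + z) (C(G, z) = (G + z)*(z - 2) = (G + z)*(-2 + z) = (-2 + z)*(G + z))
454778 + M(-1057, 1999)/(-125 + C(4, -14)*(-193)) = 454778 + (538 + 1999)/(-125 + ((-14)² - 2*4 - 2*(-14) + 4*(-14))*(-193)) = 454778 + 2537/(-125 + (196 - 8 + 28 - 56)*(-193)) = 454778 + 2537/(-125 + 160*(-193)) = 454778 + 2537/(-125 - 30880) = 454778 + 2537/(-31005) = 454778 + 2537*(-1/31005) = 454778 - 2537/31005 = 14100389353/31005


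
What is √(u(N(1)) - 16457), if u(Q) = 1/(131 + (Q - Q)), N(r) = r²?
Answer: I*√282418446/131 ≈ 128.28*I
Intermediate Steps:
u(Q) = 1/131 (u(Q) = 1/(131 + 0) = 1/131)
√(u(N(1)) - 16457) = √(1/131 - 16457) = √(-2155866/131) = I*√282418446/131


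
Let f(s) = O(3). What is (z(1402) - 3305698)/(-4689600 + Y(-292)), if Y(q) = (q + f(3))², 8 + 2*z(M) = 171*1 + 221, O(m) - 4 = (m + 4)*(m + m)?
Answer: 86987/121818 ≈ 0.71407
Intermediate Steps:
O(m) = 4 + 2*m*(4 + m) (O(m) = 4 + (m + 4)*(m + m) = 4 + (4 + m)*(2*m) = 4 + 2*m*(4 + m))
z(M) = 192 (z(M) = -4 + (171*1 + 221)/2 = -4 + (171 + 221)/2 = -4 + (½)*392 = -4 + 196 = 192)
f(s) = 46 (f(s) = 4 + 2*3² + 8*3 = 4 + 2*9 + 24 = 4 + 18 + 24 = 46)
Y(q) = (46 + q)² (Y(q) = (q + 46)² = (46 + q)²)
(z(1402) - 3305698)/(-4689600 + Y(-292)) = (192 - 3305698)/(-4689600 + (46 - 292)²) = -3305506/(-4689600 + (-246)²) = -3305506/(-4689600 + 60516) = -3305506/(-4629084) = -3305506*(-1/4629084) = 86987/121818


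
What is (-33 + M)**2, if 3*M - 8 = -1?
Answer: 8464/9 ≈ 940.44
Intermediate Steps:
M = 7/3 (M = 8/3 + (1/3)*(-1) = 8/3 - 1/3 = 7/3 ≈ 2.3333)
(-33 + M)**2 = (-33 + 7/3)**2 = (-92/3)**2 = 8464/9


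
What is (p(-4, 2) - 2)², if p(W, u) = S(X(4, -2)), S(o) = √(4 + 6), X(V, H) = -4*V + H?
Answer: (2 - √10)² ≈ 1.3509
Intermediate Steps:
X(V, H) = H - 4*V
S(o) = √10
p(W, u) = √10
(p(-4, 2) - 2)² = (√10 - 2)² = (-2 + √10)²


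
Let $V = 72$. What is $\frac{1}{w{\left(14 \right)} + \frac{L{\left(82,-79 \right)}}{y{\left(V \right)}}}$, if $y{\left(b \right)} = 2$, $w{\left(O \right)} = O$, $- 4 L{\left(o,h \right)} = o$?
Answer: $\frac{4}{15} \approx 0.26667$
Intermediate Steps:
$L{\left(o,h \right)} = - \frac{o}{4}$
$\frac{1}{w{\left(14 \right)} + \frac{L{\left(82,-79 \right)}}{y{\left(V \right)}}} = \frac{1}{14 + \frac{\left(- \frac{1}{4}\right) 82}{2}} = \frac{1}{14 - \frac{41}{4}} = \frac{1}{\frac{15}{4}} = \frac{4}{15}$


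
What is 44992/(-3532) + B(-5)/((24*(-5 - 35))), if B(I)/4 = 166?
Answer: -1423049/105960 ≈ -13.430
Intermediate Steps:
B(I) = 664 (B(I) = 4*166 = 664)
44992/(-3532) + B(-5)/((24*(-5 - 35))) = 44992/(-3532) + 664/((24*(-5 - 35))) = 44992*(-1/3532) + 664/((24*(-40))) = -11248/883 + 664/(-960) = -11248/883 + 664*(-1/960) = -11248/883 - 83/120 = -1423049/105960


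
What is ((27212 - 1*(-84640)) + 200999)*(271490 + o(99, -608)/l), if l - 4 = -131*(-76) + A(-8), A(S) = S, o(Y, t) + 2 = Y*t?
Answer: 422631712041693/4976 ≈ 8.4934e+10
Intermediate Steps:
o(Y, t) = -2 + Y*t
l = 9952 (l = 4 + (-131*(-76) - 8) = 4 + (9956 - 8) = 4 + 9948 = 9952)
((27212 - 1*(-84640)) + 200999)*(271490 + o(99, -608)/l) = ((27212 - 1*(-84640)) + 200999)*(271490 + (-2 + 99*(-608))/9952) = ((27212 + 84640) + 200999)*(271490 + (-2 - 60192)*(1/9952)) = (111852 + 200999)*(271490 - 60194*1/9952) = 312851*(271490 - 30097/4976) = 312851*(1350904143/4976) = 422631712041693/4976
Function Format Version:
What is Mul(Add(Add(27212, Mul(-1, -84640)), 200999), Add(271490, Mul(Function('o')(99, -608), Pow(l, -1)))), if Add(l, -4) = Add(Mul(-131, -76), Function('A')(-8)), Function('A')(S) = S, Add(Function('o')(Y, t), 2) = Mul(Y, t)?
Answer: Rational(422631712041693, 4976) ≈ 8.4934e+10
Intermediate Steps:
Function('o')(Y, t) = Add(-2, Mul(Y, t))
l = 9952 (l = Add(4, Add(Mul(-131, -76), -8)) = Add(4, Add(9956, -8)) = Add(4, 9948) = 9952)
Mul(Add(Add(27212, Mul(-1, -84640)), 200999), Add(271490, Mul(Function('o')(99, -608), Pow(l, -1)))) = Mul(Add(Add(27212, Mul(-1, -84640)), 200999), Add(271490, Mul(Add(-2, Mul(99, -608)), Pow(9952, -1)))) = Mul(Add(Add(27212, 84640), 200999), Add(271490, Mul(Add(-2, -60192), Rational(1, 9952)))) = Mul(Add(111852, 200999), Add(271490, Mul(-60194, Rational(1, 9952)))) = Mul(312851, Add(271490, Rational(-30097, 4976))) = Mul(312851, Rational(1350904143, 4976)) = Rational(422631712041693, 4976)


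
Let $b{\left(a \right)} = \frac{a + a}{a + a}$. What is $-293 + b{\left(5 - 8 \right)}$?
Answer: $-292$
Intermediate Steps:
$b{\left(a \right)} = 1$ ($b{\left(a \right)} = \frac{2 a}{2 a} = 2 a \frac{1}{2 a} = 1$)
$-293 + b{\left(5 - 8 \right)} = -293 + 1 = -292$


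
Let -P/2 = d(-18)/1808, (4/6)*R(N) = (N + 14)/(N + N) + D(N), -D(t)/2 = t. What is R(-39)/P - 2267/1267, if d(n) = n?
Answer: 874366400/148239 ≈ 5898.4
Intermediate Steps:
D(t) = -2*t
R(N) = -3*N + 3*(14 + N)/(4*N) (R(N) = 3*((N + 14)/(N + N) - 2*N)/2 = 3*((14 + N)/((2*N)) - 2*N)/2 = 3*((14 + N)*(1/(2*N)) - 2*N)/2 = 3*((14 + N)/(2*N) - 2*N)/2 = 3*(-2*N + (14 + N)/(2*N))/2 = -3*N + 3*(14 + N)/(4*N))
P = 9/452 (P = -(-36)/1808 = -2*(-9/904) = 9/452 ≈ 0.019911)
R(-39)/P - 2267/1267 = (¾ - 3*(-39) + (21/2)/(-39))/(9/452) - 2267/1267 = (¾ + 117 + (21/2)*(-1/39))*(452/9) - 2267*1/1267 = (¾ + 117 - 7/26)*(452/9) - 2267/1267 = (6109/52)*(452/9) - 2267/1267 = 690317/117 - 2267/1267 = 874366400/148239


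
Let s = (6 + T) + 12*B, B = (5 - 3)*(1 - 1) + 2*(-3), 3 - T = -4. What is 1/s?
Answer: -1/59 ≈ -0.016949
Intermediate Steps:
T = 7 (T = 3 - 1*(-4) = 3 + 4 = 7)
B = -6 (B = 2*0 - 6 = 0 - 6 = -6)
s = -59 (s = (6 + 7) + 12*(-6) = 13 - 72 = -59)
1/s = 1/(-59) = -1/59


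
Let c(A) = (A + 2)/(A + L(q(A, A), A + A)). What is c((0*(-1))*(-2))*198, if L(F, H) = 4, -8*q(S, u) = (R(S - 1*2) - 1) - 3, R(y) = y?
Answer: 99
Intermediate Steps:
q(S, u) = ¾ - S/8 (q(S, u) = -(((S - 1*2) - 1) - 3)/8 = -(((S - 2) - 1) - 3)/8 = -(((-2 + S) - 1) - 3)/8 = -((-3 + S) - 3)/8 = -(-6 + S)/8 = ¾ - S/8)
c(A) = (2 + A)/(4 + A) (c(A) = (A + 2)/(A + 4) = (2 + A)/(4 + A))
c((0*(-1))*(-2))*198 = ((2 + (0*(-1))*(-2))/(4 + (0*(-1))*(-2)))*198 = ((2 + 0*(-2))/(4 + 0*(-2)))*198 = ((2 + 0)/(4 + 0))*198 = (2/4)*198 = ((¼)*2)*198 = (½)*198 = 99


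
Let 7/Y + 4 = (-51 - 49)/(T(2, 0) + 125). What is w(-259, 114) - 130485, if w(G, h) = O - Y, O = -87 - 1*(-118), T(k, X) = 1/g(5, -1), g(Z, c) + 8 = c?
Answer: -175980479/1349 ≈ -1.3045e+5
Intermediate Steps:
g(Z, c) = -8 + c
T(k, X) = -⅑ (T(k, X) = 1/(-8 - 1) = 1/(-9) = -⅑)
O = 31 (O = -87 + 118 = 31)
Y = -1967/1349 (Y = 7/(-4 + (-51 - 49)/(-⅑ + 125)) = 7/(-4 - 100/1124/9) = 7/(-4 - 100*9/1124) = 7/(-4 - 225/281) = 7/(-1349/281) = 7*(-281/1349) = -1967/1349 ≈ -1.4581)
w(G, h) = 43786/1349 (w(G, h) = 31 - 1*(-1967/1349) = 31 + 1967/1349 = 43786/1349)
w(-259, 114) - 130485 = 43786/1349 - 130485 = -175980479/1349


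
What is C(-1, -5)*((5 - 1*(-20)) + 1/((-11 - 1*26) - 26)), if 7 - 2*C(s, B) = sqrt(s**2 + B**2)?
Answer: 787/9 - 787*sqrt(26)/63 ≈ 23.747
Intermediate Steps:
C(s, B) = 7/2 - sqrt(B**2 + s**2)/2 (C(s, B) = 7/2 - sqrt(s**2 + B**2)/2 = 7/2 - sqrt(B**2 + s**2)/2)
C(-1, -5)*((5 - 1*(-20)) + 1/((-11 - 1*26) - 26)) = (7/2 - sqrt((-5)**2 + (-1)**2)/2)*((5 - 1*(-20)) + 1/((-11 - 1*26) - 26)) = (7/2 - sqrt(25 + 1)/2)*((5 + 20) + 1/((-11 - 26) - 26)) = (7/2 - sqrt(26)/2)*(25 + 1/(-37 - 26)) = (7/2 - sqrt(26)/2)*(25 + 1/(-63)) = (7/2 - sqrt(26)/2)*(25 - 1/63) = (7/2 - sqrt(26)/2)*(1574/63) = 787/9 - 787*sqrt(26)/63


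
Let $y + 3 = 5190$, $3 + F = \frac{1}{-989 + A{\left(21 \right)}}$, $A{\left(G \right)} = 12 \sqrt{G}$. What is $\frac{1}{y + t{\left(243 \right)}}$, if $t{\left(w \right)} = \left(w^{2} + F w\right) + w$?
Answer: $\frac{20720731141}{1320941503309683} + \frac{324 \sqrt{21}}{440313834436561} \approx 1.5686 \cdot 10^{-5}$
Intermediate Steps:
$F = -3 + \frac{1}{-989 + 12 \sqrt{21}} \approx -3.0011$
$y = 5187$ ($y = -3 + 5190 = 5187$)
$t{\left(w \right)} = w + w^{2} + w \left(- \frac{2926280}{975097} - \frac{12 \sqrt{21}}{975097}\right)$ ($t{\left(w \right)} = \left(w^{2} + \left(- \frac{2926280}{975097} - \frac{12 \sqrt{21}}{975097}\right) w\right) + w = \left(w^{2} + w \left(- \frac{2926280}{975097} - \frac{12 \sqrt{21}}{975097}\right)\right) + w = w + w^{2} + w \left(- \frac{2926280}{975097} - \frac{12 \sqrt{21}}{975097}\right)$)
$\frac{1}{y + t{\left(243 \right)}} = \frac{1}{5187 - \left(\frac{474137469}{975097} - 59049 + \frac{2916 \sqrt{21}}{975097}\right)} = \frac{1}{5187 - \left(- \frac{57104365284}{975097} + \frac{2916 \sqrt{21}}{975097}\right)} = \frac{1}{5187 + \left(\frac{57104365284}{975097} - \frac{2916 \sqrt{21}}{975097}\right)} = \frac{1}{\frac{62162193423}{975097} - \frac{2916 \sqrt{21}}{975097}}$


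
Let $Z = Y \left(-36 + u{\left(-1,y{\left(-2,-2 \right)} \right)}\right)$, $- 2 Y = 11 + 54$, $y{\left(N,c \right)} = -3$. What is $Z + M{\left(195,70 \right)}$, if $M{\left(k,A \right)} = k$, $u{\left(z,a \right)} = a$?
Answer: $\frac{2925}{2} \approx 1462.5$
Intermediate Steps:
$Y = - \frac{65}{2}$ ($Y = - \frac{11 + 54}{2} = \left(- \frac{1}{2}\right) 65 = - \frac{65}{2} \approx -32.5$)
$Z = \frac{2535}{2}$ ($Z = - \frac{65 \left(-36 - 3\right)}{2} = \left(- \frac{65}{2}\right) \left(-39\right) = \frac{2535}{2} \approx 1267.5$)
$Z + M{\left(195,70 \right)} = \frac{2535}{2} + 195 = \frac{2925}{2}$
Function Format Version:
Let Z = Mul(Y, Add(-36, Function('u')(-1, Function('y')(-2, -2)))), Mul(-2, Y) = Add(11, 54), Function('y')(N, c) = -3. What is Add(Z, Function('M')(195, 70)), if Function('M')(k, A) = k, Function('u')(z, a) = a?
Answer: Rational(2925, 2) ≈ 1462.5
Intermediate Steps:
Y = Rational(-65, 2) (Y = Mul(Rational(-1, 2), Add(11, 54)) = Mul(Rational(-1, 2), 65) = Rational(-65, 2) ≈ -32.500)
Z = Rational(2535, 2) (Z = Mul(Rational(-65, 2), Add(-36, -3)) = Mul(Rational(-65, 2), -39) = Rational(2535, 2) ≈ 1267.5)
Add(Z, Function('M')(195, 70)) = Add(Rational(2535, 2), 195) = Rational(2925, 2)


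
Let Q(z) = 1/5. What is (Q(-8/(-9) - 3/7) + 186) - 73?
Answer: 566/5 ≈ 113.20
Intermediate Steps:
Q(z) = ⅕
(Q(-8/(-9) - 3/7) + 186) - 73 = (⅕ + 186) - 73 = 931/5 - 73 = 566/5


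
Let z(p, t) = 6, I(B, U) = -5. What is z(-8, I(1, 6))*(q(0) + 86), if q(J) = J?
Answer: 516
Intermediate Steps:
z(-8, I(1, 6))*(q(0) + 86) = 6*(0 + 86) = 6*86 = 516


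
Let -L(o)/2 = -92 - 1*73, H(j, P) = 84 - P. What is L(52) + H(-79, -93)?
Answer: 507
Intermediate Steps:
L(o) = 330 (L(o) = -2*(-92 - 1*73) = -2*(-92 - 73) = -2*(-165) = 330)
L(52) + H(-79, -93) = 330 + (84 - 1*(-93)) = 330 + (84 + 93) = 330 + 177 = 507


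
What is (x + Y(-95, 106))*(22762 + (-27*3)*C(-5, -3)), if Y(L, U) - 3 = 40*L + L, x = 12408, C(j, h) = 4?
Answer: 191082008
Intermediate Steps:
Y(L, U) = 3 + 41*L (Y(L, U) = 3 + (40*L + L) = 3 + 41*L)
(x + Y(-95, 106))*(22762 + (-27*3)*C(-5, -3)) = (12408 + (3 + 41*(-95)))*(22762 - 27*3*4) = (12408 + (3 - 3895))*(22762 - 81*4) = (12408 - 3892)*(22762 - 324) = 8516*22438 = 191082008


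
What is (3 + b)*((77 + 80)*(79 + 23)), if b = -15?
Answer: -192168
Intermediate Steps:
(3 + b)*((77 + 80)*(79 + 23)) = (3 - 15)*((77 + 80)*(79 + 23)) = -1884*102 = -12*16014 = -192168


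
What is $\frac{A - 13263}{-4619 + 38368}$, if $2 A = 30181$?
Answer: $\frac{3655}{67498} \approx 0.05415$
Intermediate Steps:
$A = \frac{30181}{2}$ ($A = \frac{1}{2} \cdot 30181 = \frac{30181}{2} \approx 15091.0$)
$\frac{A - 13263}{-4619 + 38368} = \frac{\frac{30181}{2} - 13263}{-4619 + 38368} = \frac{3655}{2 \cdot 33749} = \frac{3655}{2} \cdot \frac{1}{33749} = \frac{3655}{67498}$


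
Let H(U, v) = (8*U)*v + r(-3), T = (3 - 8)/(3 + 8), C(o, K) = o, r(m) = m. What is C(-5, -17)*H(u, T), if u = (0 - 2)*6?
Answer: -2235/11 ≈ -203.18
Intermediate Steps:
u = -12 (u = -2*6 = -12)
T = -5/11 ≈ -0.45455
H(U, v) = -3 + 8*U*v (H(U, v) = (8*U)*v - 3 = 8*U*v - 3 = -3 + 8*U*v)
C(-5, -17)*H(u, T) = -5*(-3 + 8*(-12)*(-5/11)) = -5*(-3 + 480/11) = -5*447/11 = -2235/11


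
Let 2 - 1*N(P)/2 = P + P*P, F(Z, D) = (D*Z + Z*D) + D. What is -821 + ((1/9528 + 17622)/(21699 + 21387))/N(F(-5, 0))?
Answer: -1347990969455/1642093632 ≈ -820.90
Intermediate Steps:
F(Z, D) = D + 2*D*Z (F(Z, D) = (D*Z + D*Z) + D = 2*D*Z + D = D + 2*D*Z)
N(P) = 4 - 2*P - 2*P² (N(P) = 4 - 2*(P + P*P) = 4 - 2*(P + P²) = 4 + (-2*P - 2*P²) = 4 - 2*P - 2*P²)
-821 + ((1/9528 + 17622)/(21699 + 21387))/N(F(-5, 0)) = -821 + ((1/9528 + 17622)/(21699 + 21387))/(4 - 0*(1 + 2*(-5)) - 2*(0*(1 + 2*(-5)))²) = -821 + ((1/9528 + 17622)/43086)/(4 - 0*(1 - 10) - 2*(0*(1 - 10))²) = -821 + ((167902417/9528)*(1/43086))/(4 - 0*(-9) - 2*(0*(-9))²) = -821 + 167902417/(410523408*(4 - 2*0 - 2*0²)) = -821 + 167902417/(410523408*(4 + 0 - 2*0)) = -821 + 167902417/(410523408*(4 + 0 + 0)) = -821 + (167902417/410523408)/4 = -821 + (167902417/410523408)*(¼) = -821 + 167902417/1642093632 = -1347990969455/1642093632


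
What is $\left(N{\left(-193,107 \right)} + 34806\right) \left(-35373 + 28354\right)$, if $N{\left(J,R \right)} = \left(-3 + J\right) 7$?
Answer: $-234673246$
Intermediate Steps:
$N{\left(J,R \right)} = -21 + 7 J$
$\left(N{\left(-193,107 \right)} + 34806\right) \left(-35373 + 28354\right) = \left(\left(-21 + 7 \left(-193\right)\right) + 34806\right) \left(-35373 + 28354\right) = \left(\left(-21 - 1351\right) + 34806\right) \left(-7019\right) = \left(-1372 + 34806\right) \left(-7019\right) = 33434 \left(-7019\right) = -234673246$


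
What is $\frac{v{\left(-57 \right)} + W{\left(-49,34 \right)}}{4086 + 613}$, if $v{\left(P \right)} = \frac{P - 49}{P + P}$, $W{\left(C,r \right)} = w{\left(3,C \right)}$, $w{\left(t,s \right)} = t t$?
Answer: $\frac{566}{267843} \approx 0.0021132$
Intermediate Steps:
$w{\left(t,s \right)} = t^{2}$
$W{\left(C,r \right)} = 9$ ($W{\left(C,r \right)} = 3^{2} = 9$)
$v{\left(P \right)} = \frac{-49 + P}{2 P}$
$\frac{v{\left(-57 \right)} + W{\left(-49,34 \right)}}{4086 + 613} = \frac{\frac{-49 - 57}{2 \left(-57\right)} + 9}{4086 + 613} = \frac{\frac{1}{2} \left(- \frac{1}{57}\right) \left(-106\right) + 9}{4699} = \left(\frac{53}{57} + 9\right) \frac{1}{4699} = \frac{566}{57} \cdot \frac{1}{4699} = \frac{566}{267843}$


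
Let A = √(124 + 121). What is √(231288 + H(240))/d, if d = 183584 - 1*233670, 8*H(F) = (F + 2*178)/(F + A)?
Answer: -√(222036778 + 6476064*√5)/(100172*√(240 + 7*√5)) ≈ -0.0096020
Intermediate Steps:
A = 7*√5 (A = √245 = 7*√5 ≈ 15.652)
H(F) = (356 + F)/(8*(F + 7*√5)) (H(F) = ((F + 2*178)/(F + 7*√5))/8 = ((F + 356)/(F + 7*√5))/8 = ((356 + F)/(F + 7*√5))/8 = (356 + F)/(8*(F + 7*√5)))
d = -50086 (d = 183584 - 233670 = -50086)
√(231288 + H(240))/d = √(231288 + (356 + 240)/(8*(240 + 7*√5)))/(-50086) = √(231288 + (⅛)*596/(240 + 7*√5))*(-1/50086) = √(231288 + 149/(2*(240 + 7*√5)))*(-1/50086) = -√(231288 + 149/(2*(240 + 7*√5)))/50086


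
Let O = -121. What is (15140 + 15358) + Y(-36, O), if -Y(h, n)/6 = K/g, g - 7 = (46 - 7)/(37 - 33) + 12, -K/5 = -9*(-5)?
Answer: 702534/23 ≈ 30545.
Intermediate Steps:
K = -225 (K = -(-45)*(-5) = -5*45 = -225)
g = 115/4 (g = 7 + ((46 - 7)/(37 - 33) + 12) = 7 + (39/4 + 12) = 7 + 87/4 = 115/4 ≈ 28.750)
Y(h, n) = 1080/23 (Y(h, n) = -(-1350)/115/4 = -(-1350)*4/115 = -6*(-180/23) = 1080/23)
(15140 + 15358) + Y(-36, O) = (15140 + 15358) + 1080/23 = 30498 + 1080/23 = 702534/23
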